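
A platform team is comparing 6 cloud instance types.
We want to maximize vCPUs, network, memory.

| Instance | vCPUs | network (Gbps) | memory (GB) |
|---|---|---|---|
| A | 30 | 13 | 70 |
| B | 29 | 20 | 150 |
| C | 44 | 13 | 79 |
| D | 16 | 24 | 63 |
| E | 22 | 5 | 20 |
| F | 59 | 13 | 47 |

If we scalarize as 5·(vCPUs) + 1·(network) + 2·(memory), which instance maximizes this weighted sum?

B

A: 5·30 + 1·13 + 2·70 = 303
B: 5·29 + 1·20 + 2·150 = 465
C: 5·44 + 1·13 + 2·79 = 391
D: 5·16 + 1·24 + 2·63 = 230
E: 5·22 + 1·5 + 2·20 = 155
F: 5·59 + 1·13 + 2·47 = 402
Highest: B at 465.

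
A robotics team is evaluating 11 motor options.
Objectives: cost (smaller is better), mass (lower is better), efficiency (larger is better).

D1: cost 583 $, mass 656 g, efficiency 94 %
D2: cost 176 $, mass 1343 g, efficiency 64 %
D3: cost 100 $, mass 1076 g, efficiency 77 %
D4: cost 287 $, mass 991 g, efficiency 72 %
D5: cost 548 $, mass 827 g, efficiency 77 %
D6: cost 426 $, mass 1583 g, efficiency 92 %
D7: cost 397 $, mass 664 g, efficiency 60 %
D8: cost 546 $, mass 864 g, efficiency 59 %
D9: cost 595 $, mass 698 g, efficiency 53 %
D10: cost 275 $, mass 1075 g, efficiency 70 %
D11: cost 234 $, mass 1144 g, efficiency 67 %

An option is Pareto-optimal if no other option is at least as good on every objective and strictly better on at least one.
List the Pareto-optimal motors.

D1: not dominated (best mass).
D2: dominated by D3 (cost 100≤176, mass 1076≤1343, efficiency 77≥64).
D3: not dominated (best cost).
D4: not dominated.
D5: not dominated.
D6: not dominated.
D7: not dominated.
D8: dominated by D7 (cost 397≤546, mass 664≤864, efficiency 60≥59).
D9: dominated by D1 (cost 583≤595, mass 656≤698, efficiency 94≥53).
D10: not dominated.
D11: dominated by D3 (cost 100≤234, mass 1076≤1144, efficiency 77≥67).

D1, D3, D4, D5, D6, D7, D10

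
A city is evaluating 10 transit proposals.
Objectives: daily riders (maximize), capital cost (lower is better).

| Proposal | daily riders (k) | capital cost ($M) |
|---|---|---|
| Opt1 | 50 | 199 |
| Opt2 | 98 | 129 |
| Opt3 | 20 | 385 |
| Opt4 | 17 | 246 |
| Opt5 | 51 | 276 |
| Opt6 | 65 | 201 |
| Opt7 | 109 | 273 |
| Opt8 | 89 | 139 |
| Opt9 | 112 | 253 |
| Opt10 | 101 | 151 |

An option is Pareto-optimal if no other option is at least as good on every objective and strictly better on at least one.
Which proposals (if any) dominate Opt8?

Opt2: daily riders 98≥89, capital cost 129≤139 — dominates Opt8.
Others (Opt1, Opt3, Opt4, Opt5, Opt6, Opt7, Opt9, Opt10) are each worse than Opt8 on at least one objective.

Opt2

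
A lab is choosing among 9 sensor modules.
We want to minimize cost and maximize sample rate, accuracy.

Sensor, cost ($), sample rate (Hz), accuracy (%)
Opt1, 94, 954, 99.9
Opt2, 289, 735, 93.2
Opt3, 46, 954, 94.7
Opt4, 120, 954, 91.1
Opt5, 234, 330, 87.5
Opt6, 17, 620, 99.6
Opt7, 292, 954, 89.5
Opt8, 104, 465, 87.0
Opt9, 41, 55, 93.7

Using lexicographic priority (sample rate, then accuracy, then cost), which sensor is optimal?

First maximize sample rate: best is 954, kept {Opt1, Opt3, Opt4, Opt7}.
Then maximize accuracy: best is 99.9, kept {Opt1}.

Opt1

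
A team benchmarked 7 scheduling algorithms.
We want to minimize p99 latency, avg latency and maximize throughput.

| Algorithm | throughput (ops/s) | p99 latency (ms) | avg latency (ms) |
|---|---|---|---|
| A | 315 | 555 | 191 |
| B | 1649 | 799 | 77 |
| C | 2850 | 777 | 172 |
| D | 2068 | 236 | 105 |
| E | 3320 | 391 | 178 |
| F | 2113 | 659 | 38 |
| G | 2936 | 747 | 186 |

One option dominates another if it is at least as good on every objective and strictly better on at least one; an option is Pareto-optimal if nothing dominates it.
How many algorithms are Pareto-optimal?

A: dominated by D (throughput 2068≥315, p99 latency 236≤555, avg latency 105≤191).
B: dominated by F (throughput 2113≥1649, p99 latency 659≤799, avg latency 38≤77).
C: not dominated.
D: not dominated (best p99 latency).
E: not dominated (best throughput).
F: not dominated (best avg latency).
G: dominated by E (throughput 3320≥2936, p99 latency 391≤747, avg latency 178≤186).
Pareto-optimal: C, D, E, F → 4.

4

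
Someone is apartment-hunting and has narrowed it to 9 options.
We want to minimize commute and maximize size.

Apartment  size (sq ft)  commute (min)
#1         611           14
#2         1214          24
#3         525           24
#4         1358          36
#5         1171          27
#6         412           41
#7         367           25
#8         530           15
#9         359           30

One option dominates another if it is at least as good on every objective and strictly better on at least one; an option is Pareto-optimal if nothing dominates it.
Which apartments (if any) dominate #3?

#1: size 611≥525, commute 14≤24 — dominates #3.
#2: size 1214≥525, commute 24≤24 — dominates #3.
#8: size 530≥525, commute 15≤24 — dominates #3.
Others (#4, #5, #6, #7, #9) are each worse than #3 on at least one objective.

#1, #2, #8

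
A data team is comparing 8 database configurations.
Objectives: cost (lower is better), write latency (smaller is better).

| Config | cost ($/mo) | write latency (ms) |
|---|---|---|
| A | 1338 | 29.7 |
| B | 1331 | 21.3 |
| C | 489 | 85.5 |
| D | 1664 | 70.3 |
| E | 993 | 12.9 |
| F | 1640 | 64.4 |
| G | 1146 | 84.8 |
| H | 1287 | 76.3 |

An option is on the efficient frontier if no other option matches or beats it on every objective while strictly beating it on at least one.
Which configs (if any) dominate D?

A, B, E, F

A: cost 1338≤1664, write latency 29.7≤70.3 — dominates D.
B: cost 1331≤1664, write latency 21.3≤70.3 — dominates D.
E: cost 993≤1664, write latency 12.9≤70.3 — dominates D.
F: cost 1640≤1664, write latency 64.4≤70.3 — dominates D.
Others (C, G, H) are each worse than D on at least one objective.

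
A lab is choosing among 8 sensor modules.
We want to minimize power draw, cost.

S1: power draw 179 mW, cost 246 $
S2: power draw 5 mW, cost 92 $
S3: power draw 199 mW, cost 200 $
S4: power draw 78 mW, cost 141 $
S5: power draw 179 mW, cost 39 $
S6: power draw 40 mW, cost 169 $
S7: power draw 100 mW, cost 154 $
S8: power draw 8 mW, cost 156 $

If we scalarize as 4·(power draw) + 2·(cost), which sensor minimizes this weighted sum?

S2

S1: 4·179 + 2·246 = 1208
S2: 4·5 + 2·92 = 204
S3: 4·199 + 2·200 = 1196
S4: 4·78 + 2·141 = 594
S5: 4·179 + 2·39 = 794
S6: 4·40 + 2·169 = 498
S7: 4·100 + 2·154 = 708
S8: 4·8 + 2·156 = 344
Lowest: S2 at 204.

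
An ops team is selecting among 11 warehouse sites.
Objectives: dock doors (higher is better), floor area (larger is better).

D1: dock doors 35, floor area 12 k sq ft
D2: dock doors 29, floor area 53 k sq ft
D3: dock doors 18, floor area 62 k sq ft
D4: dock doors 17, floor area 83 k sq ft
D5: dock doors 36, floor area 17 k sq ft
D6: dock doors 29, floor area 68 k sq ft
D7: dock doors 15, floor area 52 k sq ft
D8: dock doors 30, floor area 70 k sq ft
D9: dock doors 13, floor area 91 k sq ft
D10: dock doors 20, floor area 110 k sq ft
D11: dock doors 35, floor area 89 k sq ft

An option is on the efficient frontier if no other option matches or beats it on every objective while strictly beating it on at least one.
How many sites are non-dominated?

D1: dominated by D5 (dock doors 36≥35, floor area 17≥12).
D2: dominated by D6 (dock doors 29≥29, floor area 68≥53).
D3: dominated by D6 (dock doors 29≥18, floor area 68≥62).
D4: dominated by D10 (dock doors 20≥17, floor area 110≥83).
D5: not dominated (best dock doors).
D6: dominated by D8 (dock doors 30≥29, floor area 70≥68).
D7: dominated by D2 (dock doors 29≥15, floor area 53≥52).
D8: dominated by D11 (dock doors 35≥30, floor area 89≥70).
D9: dominated by D10 (dock doors 20≥13, floor area 110≥91).
D10: not dominated (best floor area).
D11: not dominated.
Pareto-optimal: D5, D10, D11 → 3.

3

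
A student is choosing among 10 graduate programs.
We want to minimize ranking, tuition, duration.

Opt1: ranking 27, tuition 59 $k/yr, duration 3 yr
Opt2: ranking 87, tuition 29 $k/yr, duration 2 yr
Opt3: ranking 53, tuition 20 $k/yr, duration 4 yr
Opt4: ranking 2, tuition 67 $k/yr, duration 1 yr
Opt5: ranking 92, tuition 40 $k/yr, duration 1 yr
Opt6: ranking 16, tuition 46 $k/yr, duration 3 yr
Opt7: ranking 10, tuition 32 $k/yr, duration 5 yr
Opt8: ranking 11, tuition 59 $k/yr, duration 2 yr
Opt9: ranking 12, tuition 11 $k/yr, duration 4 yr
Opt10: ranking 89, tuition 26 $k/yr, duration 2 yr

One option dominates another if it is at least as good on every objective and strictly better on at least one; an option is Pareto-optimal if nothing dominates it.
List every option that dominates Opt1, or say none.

Opt6: ranking 16≤27, tuition 46≤59, duration 3≤3 — dominates Opt1.
Opt8: ranking 11≤27, tuition 59≤59, duration 2≤3 — dominates Opt1.
Others (Opt2, Opt3, Opt4, Opt5, Opt7, Opt9, Opt10) are each worse than Opt1 on at least one objective.

Opt6, Opt8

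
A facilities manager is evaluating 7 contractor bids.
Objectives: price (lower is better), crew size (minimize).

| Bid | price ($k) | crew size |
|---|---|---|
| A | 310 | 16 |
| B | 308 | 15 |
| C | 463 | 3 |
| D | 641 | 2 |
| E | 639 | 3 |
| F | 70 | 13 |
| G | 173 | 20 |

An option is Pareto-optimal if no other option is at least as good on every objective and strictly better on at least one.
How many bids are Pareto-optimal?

3

A: dominated by B (price 308≤310, crew size 15≤16).
B: dominated by F (price 70≤308, crew size 13≤15).
C: not dominated.
D: not dominated (best crew size).
E: dominated by C (price 463≤639, crew size 3≤3).
F: not dominated (best price).
G: dominated by F (price 70≤173, crew size 13≤20).
Pareto-optimal: C, D, F → 3.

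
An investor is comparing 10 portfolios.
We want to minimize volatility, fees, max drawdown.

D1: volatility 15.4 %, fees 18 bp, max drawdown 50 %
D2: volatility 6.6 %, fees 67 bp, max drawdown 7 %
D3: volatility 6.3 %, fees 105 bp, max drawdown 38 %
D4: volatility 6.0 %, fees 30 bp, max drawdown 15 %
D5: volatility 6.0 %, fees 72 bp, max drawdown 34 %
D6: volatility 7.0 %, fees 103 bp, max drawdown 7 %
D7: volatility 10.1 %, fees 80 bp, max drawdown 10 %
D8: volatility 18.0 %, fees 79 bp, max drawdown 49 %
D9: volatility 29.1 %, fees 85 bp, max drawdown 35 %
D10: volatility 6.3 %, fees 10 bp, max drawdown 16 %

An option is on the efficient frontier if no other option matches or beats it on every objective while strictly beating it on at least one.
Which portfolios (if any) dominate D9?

D2: volatility 6.6≤29.1, fees 67≤85, max drawdown 7≤35 — dominates D9.
D4: volatility 6.0≤29.1, fees 30≤85, max drawdown 15≤35 — dominates D9.
D5: volatility 6.0≤29.1, fees 72≤85, max drawdown 34≤35 — dominates D9.
D7: volatility 10.1≤29.1, fees 80≤85, max drawdown 10≤35 — dominates D9.
D10: volatility 6.3≤29.1, fees 10≤85, max drawdown 16≤35 — dominates D9.
Others (D1, D3, D6, D8) are each worse than D9 on at least one objective.

D2, D4, D5, D7, D10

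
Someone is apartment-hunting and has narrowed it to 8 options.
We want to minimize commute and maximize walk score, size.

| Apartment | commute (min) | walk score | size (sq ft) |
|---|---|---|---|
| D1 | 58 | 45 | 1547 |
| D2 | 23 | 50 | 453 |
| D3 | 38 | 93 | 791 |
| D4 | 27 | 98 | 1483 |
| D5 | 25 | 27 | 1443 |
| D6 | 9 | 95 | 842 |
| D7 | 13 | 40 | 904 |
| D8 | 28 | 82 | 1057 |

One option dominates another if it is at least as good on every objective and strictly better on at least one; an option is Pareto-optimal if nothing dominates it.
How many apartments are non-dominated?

5

D1: not dominated (best size).
D2: dominated by D6 (commute 9≤23, walk score 95≥50, size 842≥453).
D3: dominated by D4 (commute 27≤38, walk score 98≥93, size 1483≥791).
D4: not dominated (best walk score).
D5: not dominated.
D6: not dominated (best commute).
D7: not dominated.
D8: dominated by D4 (commute 27≤28, walk score 98≥82, size 1483≥1057).
Pareto-optimal: D1, D4, D5, D6, D7 → 5.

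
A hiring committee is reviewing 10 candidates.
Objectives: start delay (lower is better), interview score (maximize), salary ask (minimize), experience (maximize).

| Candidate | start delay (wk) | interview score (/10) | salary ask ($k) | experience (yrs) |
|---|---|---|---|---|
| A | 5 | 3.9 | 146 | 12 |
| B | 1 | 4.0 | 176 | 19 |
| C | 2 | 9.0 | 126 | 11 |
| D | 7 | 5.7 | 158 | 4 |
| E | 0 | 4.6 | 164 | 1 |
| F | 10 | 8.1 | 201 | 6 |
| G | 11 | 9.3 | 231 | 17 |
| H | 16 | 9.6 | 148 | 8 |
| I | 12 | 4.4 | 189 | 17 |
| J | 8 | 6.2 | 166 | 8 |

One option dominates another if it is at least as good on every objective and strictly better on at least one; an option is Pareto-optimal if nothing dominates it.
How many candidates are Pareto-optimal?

7

A: not dominated.
B: not dominated (best experience).
C: not dominated (best salary ask).
D: dominated by C (start delay 2≤7, interview score 9.0≥5.7, salary ask 126≤158, experience 11≥4).
E: not dominated (best start delay).
F: dominated by C (start delay 2≤10, interview score 9.0≥8.1, salary ask 126≤201, experience 11≥6).
G: not dominated.
H: not dominated (best interview score).
I: not dominated.
J: dominated by C (start delay 2≤8, interview score 9.0≥6.2, salary ask 126≤166, experience 11≥8).
Pareto-optimal: A, B, C, E, G, H, I → 7.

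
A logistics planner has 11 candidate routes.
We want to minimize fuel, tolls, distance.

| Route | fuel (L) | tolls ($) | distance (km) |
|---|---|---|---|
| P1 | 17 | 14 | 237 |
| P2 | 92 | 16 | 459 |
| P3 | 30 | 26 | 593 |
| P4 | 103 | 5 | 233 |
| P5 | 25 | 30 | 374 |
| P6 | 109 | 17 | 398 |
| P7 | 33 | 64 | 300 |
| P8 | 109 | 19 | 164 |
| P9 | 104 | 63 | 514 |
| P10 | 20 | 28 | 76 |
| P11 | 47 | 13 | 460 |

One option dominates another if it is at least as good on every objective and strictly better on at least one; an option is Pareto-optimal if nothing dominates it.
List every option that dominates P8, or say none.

none

P1: worse on distance (237 vs 164).
P2: worse on distance (459 vs 164).
P3: worse on tolls (26 vs 19).
P4: worse on distance (233 vs 164).
P5: worse on tolls (30 vs 19).
P6: worse on distance (398 vs 164).
P7: worse on tolls (64 vs 19).
P9: worse on tolls (63 vs 19).
P10: worse on tolls (28 vs 19).
P11: worse on distance (460 vs 164).
No option dominates P8.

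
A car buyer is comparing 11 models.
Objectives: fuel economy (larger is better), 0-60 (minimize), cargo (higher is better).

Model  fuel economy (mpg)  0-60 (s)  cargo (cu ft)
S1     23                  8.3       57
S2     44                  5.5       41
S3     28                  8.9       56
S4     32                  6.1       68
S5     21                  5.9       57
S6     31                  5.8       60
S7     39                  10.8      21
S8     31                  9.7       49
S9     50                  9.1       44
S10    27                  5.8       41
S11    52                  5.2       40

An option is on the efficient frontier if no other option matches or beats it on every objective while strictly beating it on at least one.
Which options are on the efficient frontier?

S1: dominated by S4 (fuel economy 32≥23, 0-60 6.1≤8.3, cargo 68≥57).
S2: not dominated.
S3: dominated by S4 (fuel economy 32≥28, 0-60 6.1≤8.9, cargo 68≥56).
S4: not dominated (best cargo).
S5: dominated by S6 (fuel economy 31≥21, 0-60 5.8≤5.9, cargo 60≥57).
S6: not dominated.
S7: dominated by S2 (fuel economy 44≥39, 0-60 5.5≤10.8, cargo 41≥21).
S8: dominated by S4 (fuel economy 32≥31, 0-60 6.1≤9.7, cargo 68≥49).
S9: not dominated.
S10: dominated by S2 (fuel economy 44≥27, 0-60 5.5≤5.8, cargo 41≥41).
S11: not dominated (best fuel economy).

S2, S4, S6, S9, S11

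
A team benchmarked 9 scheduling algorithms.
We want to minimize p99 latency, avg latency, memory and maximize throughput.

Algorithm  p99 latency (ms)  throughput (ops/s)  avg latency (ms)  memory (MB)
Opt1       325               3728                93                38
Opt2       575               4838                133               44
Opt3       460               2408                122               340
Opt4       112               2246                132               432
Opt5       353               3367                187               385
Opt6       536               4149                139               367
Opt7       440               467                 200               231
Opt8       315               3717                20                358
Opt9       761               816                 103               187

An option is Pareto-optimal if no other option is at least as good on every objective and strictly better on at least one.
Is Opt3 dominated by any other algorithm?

Opt1 vs Opt3: p99 latency 325≤460, throughput 3728≥2408, avg latency 93≤122, memory 38≤340 — Opt1 is at least as good on every objective and strictly better on at least one, so Opt1 dominates Opt3.

Yes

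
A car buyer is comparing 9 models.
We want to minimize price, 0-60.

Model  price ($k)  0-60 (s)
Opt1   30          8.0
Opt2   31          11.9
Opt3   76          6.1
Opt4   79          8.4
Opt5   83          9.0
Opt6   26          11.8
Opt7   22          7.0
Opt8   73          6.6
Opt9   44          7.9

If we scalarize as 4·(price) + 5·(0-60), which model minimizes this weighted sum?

Opt7

Opt1: 4·30 + 5·8.0 = 160.0
Opt2: 4·31 + 5·11.9 = 183.5
Opt3: 4·76 + 5·6.1 = 334.5
Opt4: 4·79 + 5·8.4 = 358.0
Opt5: 4·83 + 5·9.0 = 377.0
Opt6: 4·26 + 5·11.8 = 163.0
Opt7: 4·22 + 5·7.0 = 123.0
Opt8: 4·73 + 5·6.6 = 325.0
Opt9: 4·44 + 5·7.9 = 215.5
Lowest: Opt7 at 123.0.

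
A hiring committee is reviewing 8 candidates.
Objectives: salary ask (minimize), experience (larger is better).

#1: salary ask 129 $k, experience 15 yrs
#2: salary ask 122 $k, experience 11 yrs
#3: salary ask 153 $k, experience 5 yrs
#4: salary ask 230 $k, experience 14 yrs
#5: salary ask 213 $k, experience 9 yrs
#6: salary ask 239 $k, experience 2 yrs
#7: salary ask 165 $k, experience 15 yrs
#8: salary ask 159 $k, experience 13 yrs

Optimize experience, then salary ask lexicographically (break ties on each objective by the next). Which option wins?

#1

First maximize experience: best is 15, kept {#1, #7}.
Then minimize salary ask: best is 129, kept {#1}.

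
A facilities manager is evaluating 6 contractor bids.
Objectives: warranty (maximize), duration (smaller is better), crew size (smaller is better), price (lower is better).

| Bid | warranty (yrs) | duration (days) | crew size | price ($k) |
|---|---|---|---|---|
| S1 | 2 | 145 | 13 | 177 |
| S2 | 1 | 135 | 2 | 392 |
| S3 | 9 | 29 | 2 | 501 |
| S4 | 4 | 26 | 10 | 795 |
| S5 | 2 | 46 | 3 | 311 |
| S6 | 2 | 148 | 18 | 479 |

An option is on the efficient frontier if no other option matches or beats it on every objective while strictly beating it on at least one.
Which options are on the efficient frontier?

S1: not dominated (best price).
S2: not dominated.
S3: not dominated (best warranty).
S4: not dominated (best duration).
S5: not dominated.
S6: dominated by S1 (warranty 2≥2, duration 145≤148, crew size 13≤18, price 177≤479).

S1, S2, S3, S4, S5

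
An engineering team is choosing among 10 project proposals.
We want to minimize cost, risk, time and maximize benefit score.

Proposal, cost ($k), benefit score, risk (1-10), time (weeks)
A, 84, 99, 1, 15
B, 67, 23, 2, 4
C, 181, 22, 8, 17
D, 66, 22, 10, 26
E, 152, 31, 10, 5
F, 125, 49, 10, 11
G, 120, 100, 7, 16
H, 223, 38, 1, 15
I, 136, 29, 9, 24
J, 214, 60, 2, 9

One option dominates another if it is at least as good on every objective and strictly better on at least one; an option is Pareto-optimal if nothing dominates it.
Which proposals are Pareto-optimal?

A, B, D, E, F, G, J

A: not dominated.
B: not dominated (best time).
C: dominated by A (cost 84≤181, benefit score 99≥22, risk 1≤8, time 15≤17).
D: not dominated (best cost).
E: not dominated.
F: not dominated.
G: not dominated (best benefit score).
H: dominated by A (cost 84≤223, benefit score 99≥38, risk 1≤1, time 15≤15).
I: dominated by A (cost 84≤136, benefit score 99≥29, risk 1≤9, time 15≤24).
J: not dominated.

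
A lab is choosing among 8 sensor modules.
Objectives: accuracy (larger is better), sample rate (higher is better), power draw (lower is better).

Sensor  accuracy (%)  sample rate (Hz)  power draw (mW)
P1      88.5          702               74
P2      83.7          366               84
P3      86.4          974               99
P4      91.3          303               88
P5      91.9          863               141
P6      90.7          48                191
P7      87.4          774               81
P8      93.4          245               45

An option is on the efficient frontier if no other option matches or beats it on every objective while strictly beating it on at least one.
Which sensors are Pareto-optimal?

P1, P3, P4, P5, P7, P8

P1: not dominated.
P2: dominated by P1 (accuracy 88.5≥83.7, sample rate 702≥366, power draw 74≤84).
P3: not dominated (best sample rate).
P4: not dominated.
P5: not dominated.
P6: dominated by P4 (accuracy 91.3≥90.7, sample rate 303≥48, power draw 88≤191).
P7: not dominated.
P8: not dominated (best accuracy).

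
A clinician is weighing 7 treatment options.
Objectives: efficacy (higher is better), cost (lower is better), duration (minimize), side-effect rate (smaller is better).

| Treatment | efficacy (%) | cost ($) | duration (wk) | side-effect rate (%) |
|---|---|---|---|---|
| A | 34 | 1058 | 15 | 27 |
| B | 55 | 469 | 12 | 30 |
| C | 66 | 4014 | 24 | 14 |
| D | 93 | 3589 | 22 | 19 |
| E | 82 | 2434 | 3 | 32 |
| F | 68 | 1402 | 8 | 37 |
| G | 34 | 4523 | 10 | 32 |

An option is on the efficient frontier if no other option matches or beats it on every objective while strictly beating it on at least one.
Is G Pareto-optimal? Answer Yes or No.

No

E vs G: efficacy 82≥34, cost 2434≤4523, duration 3≤10, side-effect rate 32≤32 — E is at least as good on every objective and strictly better on at least one, so E dominates G.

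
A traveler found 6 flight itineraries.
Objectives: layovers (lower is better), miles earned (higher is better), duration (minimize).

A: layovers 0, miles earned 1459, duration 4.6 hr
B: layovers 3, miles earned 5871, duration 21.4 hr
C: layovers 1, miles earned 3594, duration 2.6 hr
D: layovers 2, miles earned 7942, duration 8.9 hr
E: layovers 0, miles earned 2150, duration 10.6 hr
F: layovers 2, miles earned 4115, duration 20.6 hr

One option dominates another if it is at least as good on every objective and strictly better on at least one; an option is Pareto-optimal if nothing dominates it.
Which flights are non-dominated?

A, C, D, E

A: not dominated.
B: dominated by D (layovers 2≤3, miles earned 7942≥5871, duration 8.9≤21.4).
C: not dominated (best duration).
D: not dominated (best miles earned).
E: not dominated.
F: dominated by D (layovers 2≤2, miles earned 7942≥4115, duration 8.9≤20.6).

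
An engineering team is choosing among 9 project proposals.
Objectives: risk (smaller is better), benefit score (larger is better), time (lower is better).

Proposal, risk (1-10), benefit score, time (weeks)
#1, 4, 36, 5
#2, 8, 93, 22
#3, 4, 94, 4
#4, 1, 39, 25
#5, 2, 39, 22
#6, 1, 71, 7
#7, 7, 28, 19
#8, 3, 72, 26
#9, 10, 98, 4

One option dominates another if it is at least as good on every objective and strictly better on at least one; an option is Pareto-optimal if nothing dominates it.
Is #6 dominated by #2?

#2 vs #6: #2 is worse on risk (8 vs 1), so it does not dominate #6.

No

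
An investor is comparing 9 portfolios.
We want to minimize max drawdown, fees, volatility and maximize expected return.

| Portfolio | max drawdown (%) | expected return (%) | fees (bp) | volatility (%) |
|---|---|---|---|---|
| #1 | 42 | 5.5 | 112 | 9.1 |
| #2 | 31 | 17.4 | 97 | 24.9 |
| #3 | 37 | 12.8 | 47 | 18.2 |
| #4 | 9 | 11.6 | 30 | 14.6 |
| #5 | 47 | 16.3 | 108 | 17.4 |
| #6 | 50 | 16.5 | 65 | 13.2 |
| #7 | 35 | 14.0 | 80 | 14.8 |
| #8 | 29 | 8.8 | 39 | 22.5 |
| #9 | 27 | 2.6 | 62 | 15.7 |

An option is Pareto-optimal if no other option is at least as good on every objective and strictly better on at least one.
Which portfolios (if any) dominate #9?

#4: max drawdown 9≤27, expected return 11.6≥2.6, fees 30≤62, volatility 14.6≤15.7 — dominates #9.
Others (#1, #2, #3, #5, #6, #7, #8) are each worse than #9 on at least one objective.

#4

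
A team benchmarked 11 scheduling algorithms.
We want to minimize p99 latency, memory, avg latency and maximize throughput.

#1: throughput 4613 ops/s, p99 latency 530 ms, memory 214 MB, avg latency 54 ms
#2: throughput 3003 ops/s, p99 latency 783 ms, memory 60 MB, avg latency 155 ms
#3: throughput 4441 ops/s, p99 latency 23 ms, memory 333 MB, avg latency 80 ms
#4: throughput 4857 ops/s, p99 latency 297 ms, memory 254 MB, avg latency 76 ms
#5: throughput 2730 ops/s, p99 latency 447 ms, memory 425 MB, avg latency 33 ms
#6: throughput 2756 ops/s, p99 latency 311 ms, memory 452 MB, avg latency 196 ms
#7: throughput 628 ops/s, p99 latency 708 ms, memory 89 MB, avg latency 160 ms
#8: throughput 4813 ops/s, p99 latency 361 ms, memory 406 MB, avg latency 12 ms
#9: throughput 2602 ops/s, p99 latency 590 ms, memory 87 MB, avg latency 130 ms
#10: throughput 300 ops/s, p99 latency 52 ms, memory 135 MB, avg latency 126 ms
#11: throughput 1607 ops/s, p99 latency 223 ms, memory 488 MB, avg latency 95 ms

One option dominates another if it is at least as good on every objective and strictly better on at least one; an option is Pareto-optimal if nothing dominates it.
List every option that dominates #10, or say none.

none

#1: worse on p99 latency (530 vs 52).
#2: worse on p99 latency (783 vs 52).
#3: worse on memory (333 vs 135).
#4: worse on p99 latency (297 vs 52).
#5: worse on p99 latency (447 vs 52).
#6: worse on p99 latency (311 vs 52).
#7: worse on p99 latency (708 vs 52).
#8: worse on p99 latency (361 vs 52).
#9: worse on p99 latency (590 vs 52).
#11: worse on p99 latency (223 vs 52).
No option dominates #10.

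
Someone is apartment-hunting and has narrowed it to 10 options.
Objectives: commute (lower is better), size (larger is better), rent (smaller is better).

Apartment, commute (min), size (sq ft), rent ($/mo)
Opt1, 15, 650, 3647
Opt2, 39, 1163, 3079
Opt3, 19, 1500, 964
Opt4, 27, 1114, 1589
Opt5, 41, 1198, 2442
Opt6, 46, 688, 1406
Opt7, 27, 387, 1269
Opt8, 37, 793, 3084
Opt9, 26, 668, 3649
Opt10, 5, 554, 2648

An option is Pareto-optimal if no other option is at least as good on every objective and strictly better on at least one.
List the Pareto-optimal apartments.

Opt1, Opt3, Opt10

Opt1: not dominated.
Opt2: dominated by Opt3 (commute 19≤39, size 1500≥1163, rent 964≤3079).
Opt3: not dominated (best size).
Opt4: dominated by Opt3 (commute 19≤27, size 1500≥1114, rent 964≤1589).
Opt5: dominated by Opt3 (commute 19≤41, size 1500≥1198, rent 964≤2442).
Opt6: dominated by Opt3 (commute 19≤46, size 1500≥688, rent 964≤1406).
Opt7: dominated by Opt3 (commute 19≤27, size 1500≥387, rent 964≤1269).
Opt8: dominated by Opt3 (commute 19≤37, size 1500≥793, rent 964≤3084).
Opt9: dominated by Opt3 (commute 19≤26, size 1500≥668, rent 964≤3649).
Opt10: not dominated (best commute).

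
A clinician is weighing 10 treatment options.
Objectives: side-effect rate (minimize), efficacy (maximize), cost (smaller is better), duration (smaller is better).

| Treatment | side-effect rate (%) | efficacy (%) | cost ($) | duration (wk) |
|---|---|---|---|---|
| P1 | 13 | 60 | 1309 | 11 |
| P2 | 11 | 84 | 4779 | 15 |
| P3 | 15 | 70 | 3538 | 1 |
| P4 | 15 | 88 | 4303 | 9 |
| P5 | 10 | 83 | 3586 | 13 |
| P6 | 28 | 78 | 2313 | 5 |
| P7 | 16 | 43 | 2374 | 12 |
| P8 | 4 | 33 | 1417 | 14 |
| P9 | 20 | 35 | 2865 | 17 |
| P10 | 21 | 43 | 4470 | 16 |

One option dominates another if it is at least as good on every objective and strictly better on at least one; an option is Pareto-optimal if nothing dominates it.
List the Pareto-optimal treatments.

P1: not dominated (best cost).
P2: not dominated.
P3: not dominated (best duration).
P4: not dominated (best efficacy).
P5: not dominated.
P6: not dominated.
P7: dominated by P1 (side-effect rate 13≤16, efficacy 60≥43, cost 1309≤2374, duration 11≤12).
P8: not dominated (best side-effect rate).
P9: dominated by P1 (side-effect rate 13≤20, efficacy 60≥35, cost 1309≤2865, duration 11≤17).
P10: dominated by P1 (side-effect rate 13≤21, efficacy 60≥43, cost 1309≤4470, duration 11≤16).

P1, P2, P3, P4, P5, P6, P8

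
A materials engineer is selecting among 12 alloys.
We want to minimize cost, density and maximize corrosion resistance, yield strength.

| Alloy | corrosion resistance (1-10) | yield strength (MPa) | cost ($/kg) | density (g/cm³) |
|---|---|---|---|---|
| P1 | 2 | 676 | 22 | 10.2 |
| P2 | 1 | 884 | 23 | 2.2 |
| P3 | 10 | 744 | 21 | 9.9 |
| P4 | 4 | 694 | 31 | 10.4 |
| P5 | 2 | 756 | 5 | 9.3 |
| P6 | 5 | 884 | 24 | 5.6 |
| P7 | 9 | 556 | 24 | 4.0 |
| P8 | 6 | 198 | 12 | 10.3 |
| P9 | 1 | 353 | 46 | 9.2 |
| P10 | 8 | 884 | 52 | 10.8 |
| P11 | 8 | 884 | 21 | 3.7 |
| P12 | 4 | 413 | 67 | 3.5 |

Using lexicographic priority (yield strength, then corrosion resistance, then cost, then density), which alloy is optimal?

P11

First maximize yield strength: best is 884, kept {P2, P6, P10, P11}.
Then maximize corrosion resistance: best is 8, kept {P10, P11}.
Then minimize cost: best is 21, kept {P11}.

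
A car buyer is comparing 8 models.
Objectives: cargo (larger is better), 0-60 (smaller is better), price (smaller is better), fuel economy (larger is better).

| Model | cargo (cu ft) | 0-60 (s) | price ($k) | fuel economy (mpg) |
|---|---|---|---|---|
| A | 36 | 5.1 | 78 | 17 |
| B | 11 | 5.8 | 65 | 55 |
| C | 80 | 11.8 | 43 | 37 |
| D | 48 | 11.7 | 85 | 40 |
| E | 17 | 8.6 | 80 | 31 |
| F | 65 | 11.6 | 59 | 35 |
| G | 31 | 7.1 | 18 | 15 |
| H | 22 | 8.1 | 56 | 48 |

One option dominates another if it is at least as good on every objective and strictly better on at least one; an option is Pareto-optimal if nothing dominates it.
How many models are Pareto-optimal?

A: not dominated (best 0-60).
B: not dominated (best fuel economy).
C: not dominated (best cargo).
D: not dominated.
E: dominated by H (cargo 22≥17, 0-60 8.1≤8.6, price 56≤80, fuel economy 48≥31).
F: not dominated.
G: not dominated (best price).
H: not dominated.
Pareto-optimal: A, B, C, D, F, G, H → 7.

7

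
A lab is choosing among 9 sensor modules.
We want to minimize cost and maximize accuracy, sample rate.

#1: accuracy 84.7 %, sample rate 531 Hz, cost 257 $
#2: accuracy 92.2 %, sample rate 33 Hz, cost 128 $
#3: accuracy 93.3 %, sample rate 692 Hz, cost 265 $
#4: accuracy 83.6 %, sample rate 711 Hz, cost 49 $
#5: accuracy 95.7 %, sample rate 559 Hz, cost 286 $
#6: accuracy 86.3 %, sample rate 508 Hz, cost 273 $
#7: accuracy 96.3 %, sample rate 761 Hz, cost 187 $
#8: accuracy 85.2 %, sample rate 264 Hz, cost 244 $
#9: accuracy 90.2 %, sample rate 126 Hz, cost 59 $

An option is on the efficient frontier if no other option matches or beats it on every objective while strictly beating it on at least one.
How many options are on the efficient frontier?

#1: dominated by #7 (accuracy 96.3≥84.7, sample rate 761≥531, cost 187≤257).
#2: not dominated.
#3: dominated by #7 (accuracy 96.3≥93.3, sample rate 761≥692, cost 187≤265).
#4: not dominated (best cost).
#5: dominated by #7 (accuracy 96.3≥95.7, sample rate 761≥559, cost 187≤286).
#6: dominated by #3 (accuracy 93.3≥86.3, sample rate 692≥508, cost 265≤273).
#7: not dominated (best accuracy).
#8: dominated by #7 (accuracy 96.3≥85.2, sample rate 761≥264, cost 187≤244).
#9: not dominated.
Pareto-optimal: #2, #4, #7, #9 → 4.

4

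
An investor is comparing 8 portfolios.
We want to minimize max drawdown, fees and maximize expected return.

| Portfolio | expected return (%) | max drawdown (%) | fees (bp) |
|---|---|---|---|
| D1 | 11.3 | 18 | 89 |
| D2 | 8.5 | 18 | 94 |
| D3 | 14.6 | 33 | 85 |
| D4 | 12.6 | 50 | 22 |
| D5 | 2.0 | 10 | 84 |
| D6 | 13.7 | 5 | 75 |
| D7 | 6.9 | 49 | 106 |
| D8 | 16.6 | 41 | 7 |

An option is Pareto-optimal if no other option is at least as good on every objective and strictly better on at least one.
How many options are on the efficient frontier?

3

D1: dominated by D6 (expected return 13.7≥11.3, max drawdown 5≤18, fees 75≤89).
D2: dominated by D1 (expected return 11.3≥8.5, max drawdown 18≤18, fees 89≤94).
D3: not dominated.
D4: dominated by D8 (expected return 16.6≥12.6, max drawdown 41≤50, fees 7≤22).
D5: dominated by D6 (expected return 13.7≥2.0, max drawdown 5≤10, fees 75≤84).
D6: not dominated (best max drawdown).
D7: dominated by D1 (expected return 11.3≥6.9, max drawdown 18≤49, fees 89≤106).
D8: not dominated (best expected return).
Pareto-optimal: D3, D6, D8 → 3.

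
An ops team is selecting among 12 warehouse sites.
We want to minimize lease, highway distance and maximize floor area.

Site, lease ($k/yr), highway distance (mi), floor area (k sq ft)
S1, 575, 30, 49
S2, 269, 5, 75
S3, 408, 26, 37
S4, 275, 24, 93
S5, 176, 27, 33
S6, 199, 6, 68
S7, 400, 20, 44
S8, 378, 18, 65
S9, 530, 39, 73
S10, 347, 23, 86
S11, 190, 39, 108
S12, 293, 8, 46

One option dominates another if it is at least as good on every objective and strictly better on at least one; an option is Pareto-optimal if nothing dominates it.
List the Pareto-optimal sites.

S2, S4, S5, S6, S10, S11

S1: dominated by S2 (lease 269≤575, highway distance 5≤30, floor area 75≥49).
S2: not dominated (best highway distance).
S3: dominated by S2 (lease 269≤408, highway distance 5≤26, floor area 75≥37).
S4: not dominated.
S5: not dominated (best lease).
S6: not dominated.
S7: dominated by S2 (lease 269≤400, highway distance 5≤20, floor area 75≥44).
S8: dominated by S2 (lease 269≤378, highway distance 5≤18, floor area 75≥65).
S9: dominated by S2 (lease 269≤530, highway distance 5≤39, floor area 75≥73).
S10: not dominated.
S11: not dominated (best floor area).
S12: dominated by S2 (lease 269≤293, highway distance 5≤8, floor area 75≥46).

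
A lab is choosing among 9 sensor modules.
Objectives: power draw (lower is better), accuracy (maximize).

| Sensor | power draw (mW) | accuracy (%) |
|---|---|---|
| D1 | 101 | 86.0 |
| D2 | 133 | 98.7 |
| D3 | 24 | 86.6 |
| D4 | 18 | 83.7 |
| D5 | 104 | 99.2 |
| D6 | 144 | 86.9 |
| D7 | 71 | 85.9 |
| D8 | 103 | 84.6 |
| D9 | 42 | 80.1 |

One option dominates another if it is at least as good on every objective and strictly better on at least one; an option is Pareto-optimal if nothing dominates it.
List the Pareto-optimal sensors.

D1: dominated by D3 (power draw 24≤101, accuracy 86.6≥86.0).
D2: dominated by D5 (power draw 104≤133, accuracy 99.2≥98.7).
D3: not dominated.
D4: not dominated (best power draw).
D5: not dominated (best accuracy).
D6: dominated by D2 (power draw 133≤144, accuracy 98.7≥86.9).
D7: dominated by D3 (power draw 24≤71, accuracy 86.6≥85.9).
D8: dominated by D1 (power draw 101≤103, accuracy 86.0≥84.6).
D9: dominated by D3 (power draw 24≤42, accuracy 86.6≥80.1).

D3, D4, D5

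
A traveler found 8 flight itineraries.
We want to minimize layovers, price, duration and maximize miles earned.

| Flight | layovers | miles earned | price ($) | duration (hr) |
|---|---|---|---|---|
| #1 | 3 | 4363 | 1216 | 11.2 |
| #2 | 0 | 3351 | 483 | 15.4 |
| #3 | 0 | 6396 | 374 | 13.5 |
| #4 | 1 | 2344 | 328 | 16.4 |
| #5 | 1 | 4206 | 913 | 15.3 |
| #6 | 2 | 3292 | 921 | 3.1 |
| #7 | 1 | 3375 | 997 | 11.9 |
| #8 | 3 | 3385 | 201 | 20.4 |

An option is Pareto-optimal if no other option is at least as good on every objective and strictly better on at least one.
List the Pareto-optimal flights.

#1: not dominated.
#2: dominated by #3 (layovers 0≤0, miles earned 6396≥3351, price 374≤483, duration 13.5≤15.4).
#3: not dominated (best miles earned).
#4: not dominated.
#5: dominated by #3 (layovers 0≤1, miles earned 6396≥4206, price 374≤913, duration 13.5≤15.3).
#6: not dominated (best duration).
#7: not dominated.
#8: not dominated (best price).

#1, #3, #4, #6, #7, #8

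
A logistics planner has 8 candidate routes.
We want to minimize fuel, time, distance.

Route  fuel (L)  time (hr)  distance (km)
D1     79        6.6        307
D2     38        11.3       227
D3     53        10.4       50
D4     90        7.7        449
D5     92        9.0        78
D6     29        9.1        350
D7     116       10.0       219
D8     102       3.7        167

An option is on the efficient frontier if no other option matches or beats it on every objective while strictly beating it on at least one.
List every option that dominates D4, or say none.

D1: fuel 79≤90, time 6.6≤7.7, distance 307≤449 — dominates D4.
Others (D2, D3, D5, D6, D7, D8) are each worse than D4 on at least one objective.

D1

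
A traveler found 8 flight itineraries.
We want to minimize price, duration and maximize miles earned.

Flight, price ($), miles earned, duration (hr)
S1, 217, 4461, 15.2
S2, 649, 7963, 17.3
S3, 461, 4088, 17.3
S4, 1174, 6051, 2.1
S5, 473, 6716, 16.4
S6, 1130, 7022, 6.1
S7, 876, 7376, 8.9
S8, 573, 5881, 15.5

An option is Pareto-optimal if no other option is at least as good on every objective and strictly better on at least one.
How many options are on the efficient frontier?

S1: not dominated (best price).
S2: not dominated (best miles earned).
S3: dominated by S1 (price 217≤461, miles earned 4461≥4088, duration 15.2≤17.3).
S4: not dominated (best duration).
S5: not dominated.
S6: not dominated.
S7: not dominated.
S8: not dominated.
Pareto-optimal: S1, S2, S4, S5, S6, S7, S8 → 7.

7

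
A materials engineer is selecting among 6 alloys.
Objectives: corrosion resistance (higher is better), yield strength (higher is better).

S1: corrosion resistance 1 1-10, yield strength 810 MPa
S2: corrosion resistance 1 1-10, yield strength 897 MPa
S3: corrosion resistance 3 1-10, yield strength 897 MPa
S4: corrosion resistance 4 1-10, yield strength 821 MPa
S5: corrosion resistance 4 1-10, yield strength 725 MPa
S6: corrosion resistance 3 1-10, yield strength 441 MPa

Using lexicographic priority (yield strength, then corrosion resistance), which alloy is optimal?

S3

First maximize yield strength: best is 897, kept {S2, S3}.
Then maximize corrosion resistance: best is 3, kept {S3}.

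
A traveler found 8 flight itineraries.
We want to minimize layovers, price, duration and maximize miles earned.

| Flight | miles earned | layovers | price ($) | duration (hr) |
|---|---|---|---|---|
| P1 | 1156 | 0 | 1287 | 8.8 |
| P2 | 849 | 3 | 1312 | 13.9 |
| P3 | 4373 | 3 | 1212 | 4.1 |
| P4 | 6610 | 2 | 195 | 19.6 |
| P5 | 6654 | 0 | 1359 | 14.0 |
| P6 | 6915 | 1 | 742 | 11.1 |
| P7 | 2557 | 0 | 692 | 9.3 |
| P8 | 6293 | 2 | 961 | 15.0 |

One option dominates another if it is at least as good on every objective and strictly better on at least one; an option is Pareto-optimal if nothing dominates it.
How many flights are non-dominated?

P1: not dominated.
P2: dominated by P1 (miles earned 1156≥849, layovers 0≤3, price 1287≤1312, duration 8.8≤13.9).
P3: not dominated (best duration).
P4: not dominated (best price).
P5: not dominated.
P6: not dominated (best miles earned).
P7: not dominated.
P8: dominated by P6 (miles earned 6915≥6293, layovers 1≤2, price 742≤961, duration 11.1≤15.0).
Pareto-optimal: P1, P3, P4, P5, P6, P7 → 6.

6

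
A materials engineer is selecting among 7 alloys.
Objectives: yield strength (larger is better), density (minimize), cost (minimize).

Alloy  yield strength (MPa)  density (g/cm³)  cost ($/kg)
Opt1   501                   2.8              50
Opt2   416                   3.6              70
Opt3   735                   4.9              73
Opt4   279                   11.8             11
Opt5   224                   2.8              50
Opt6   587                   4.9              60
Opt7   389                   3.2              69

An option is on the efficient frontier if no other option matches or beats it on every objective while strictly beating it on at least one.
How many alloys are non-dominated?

Opt1: not dominated.
Opt2: dominated by Opt1 (yield strength 501≥416, density 2.8≤3.6, cost 50≤70).
Opt3: not dominated (best yield strength).
Opt4: not dominated (best cost).
Opt5: dominated by Opt1 (yield strength 501≥224, density 2.8≤2.8, cost 50≤50).
Opt6: not dominated.
Opt7: dominated by Opt1 (yield strength 501≥389, density 2.8≤3.2, cost 50≤69).
Pareto-optimal: Opt1, Opt3, Opt4, Opt6 → 4.

4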